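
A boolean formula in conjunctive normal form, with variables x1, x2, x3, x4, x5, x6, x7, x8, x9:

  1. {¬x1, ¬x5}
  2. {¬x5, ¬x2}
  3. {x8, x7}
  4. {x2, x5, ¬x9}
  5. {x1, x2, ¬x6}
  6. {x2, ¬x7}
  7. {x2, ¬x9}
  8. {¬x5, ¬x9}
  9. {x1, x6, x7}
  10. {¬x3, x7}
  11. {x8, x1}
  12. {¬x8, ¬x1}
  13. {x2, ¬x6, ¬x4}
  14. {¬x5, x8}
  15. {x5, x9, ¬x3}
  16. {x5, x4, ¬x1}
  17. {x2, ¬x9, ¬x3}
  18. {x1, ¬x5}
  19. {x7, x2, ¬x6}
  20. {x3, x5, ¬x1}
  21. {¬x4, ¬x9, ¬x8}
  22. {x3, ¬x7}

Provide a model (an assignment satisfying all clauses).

Try x1 = False.
  then x8 is forced to True.
  then x5 is forced to False.
Try x2 = True.
Branch on x3: take x3 = False.
  then x7 is forced to False.
  then x6 is forced to True.
For the remaining variables, x4 = False, x9 = False works.

x1 = F, x2 = T, x3 = F, x4 = F, x5 = F, x6 = T, x7 = F, x8 = T, x9 = F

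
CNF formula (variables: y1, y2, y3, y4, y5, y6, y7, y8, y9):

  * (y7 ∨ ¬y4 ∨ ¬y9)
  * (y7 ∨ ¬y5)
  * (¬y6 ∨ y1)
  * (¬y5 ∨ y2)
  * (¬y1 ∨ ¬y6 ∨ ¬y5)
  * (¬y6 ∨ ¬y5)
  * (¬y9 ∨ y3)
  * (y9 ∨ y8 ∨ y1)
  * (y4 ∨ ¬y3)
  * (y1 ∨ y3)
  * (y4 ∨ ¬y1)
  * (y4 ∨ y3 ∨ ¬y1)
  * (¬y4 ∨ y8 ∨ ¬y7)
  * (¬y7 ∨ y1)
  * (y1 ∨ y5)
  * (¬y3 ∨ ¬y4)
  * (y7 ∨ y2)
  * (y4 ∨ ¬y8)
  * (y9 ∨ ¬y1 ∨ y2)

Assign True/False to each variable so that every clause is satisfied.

y2 occurs only positively in the remaining clauses — set y2 = True.
Set y1 = True and propagate.
  then y4 is forced to True.
  then y3 is forced to False.
  then y9 is forced to False.
Branch on y5: take y5 = False.
For the remaining variables, y6 = True, y7 = False, y8 = True works.

y1 = True, y2 = True, y3 = False, y4 = True, y5 = False, y6 = True, y7 = False, y8 = True, y9 = False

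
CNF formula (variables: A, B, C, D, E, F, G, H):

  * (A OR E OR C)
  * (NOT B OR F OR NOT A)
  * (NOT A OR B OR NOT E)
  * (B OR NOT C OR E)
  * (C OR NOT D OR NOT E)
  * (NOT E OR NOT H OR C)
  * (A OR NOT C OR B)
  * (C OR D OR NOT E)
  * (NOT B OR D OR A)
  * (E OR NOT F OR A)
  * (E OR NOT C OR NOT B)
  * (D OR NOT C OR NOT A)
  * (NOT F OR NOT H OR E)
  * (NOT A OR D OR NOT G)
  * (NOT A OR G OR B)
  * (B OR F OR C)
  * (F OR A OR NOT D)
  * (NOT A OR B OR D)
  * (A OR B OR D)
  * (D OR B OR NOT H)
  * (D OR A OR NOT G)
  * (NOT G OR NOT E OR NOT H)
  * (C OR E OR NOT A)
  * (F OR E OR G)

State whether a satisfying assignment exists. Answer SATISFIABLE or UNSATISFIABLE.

Pure literal: H appears only negated; assign H = False.
Try A = False.
Set B = True and propagate.
  then D is forced to True.
  then F is forced to True.
  then E is forced to True.
  then C is forced to True.
G is now unconstrained; take G = False.
So A = False, B = True, C = True, D = True, E = True, F = True, G = False, H = False is a satisfying assignment.

SATISFIABLE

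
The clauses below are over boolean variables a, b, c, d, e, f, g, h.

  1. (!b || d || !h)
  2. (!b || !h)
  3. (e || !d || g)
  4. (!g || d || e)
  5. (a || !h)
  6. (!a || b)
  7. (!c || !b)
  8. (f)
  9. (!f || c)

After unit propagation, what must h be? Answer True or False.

Unit clause (f) sets f = True.
From (!f || c) and f = True: c = True.
(!c || !b): since c = True, the clause reduces to (!b). b = False.
From (b || !a) and b = False: a = False.
(a || !h): since a = False, the clause reduces to (!h). h = False.

False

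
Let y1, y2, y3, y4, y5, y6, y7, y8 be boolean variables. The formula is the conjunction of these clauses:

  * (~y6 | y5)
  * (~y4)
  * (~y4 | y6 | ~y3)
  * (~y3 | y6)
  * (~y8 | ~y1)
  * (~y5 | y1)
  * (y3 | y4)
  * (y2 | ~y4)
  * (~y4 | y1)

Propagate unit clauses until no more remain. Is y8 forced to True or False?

False

(~y4) is a unit clause: y4 = False.
From (y4 | y3) and y4 = False: y3 = True.
In (y6 | ~y3), ~y3 is now false; y6 must hold, so y6 = True.
(y5 | ~y6) with y6 = True leaves only y5, so y5 = True.
In (~y5 | y1), ~y5 is now false; y1 must hold, so y1 = True.
(~y1 | ~y8) with y1 = True leaves only ~y8, so y8 = False.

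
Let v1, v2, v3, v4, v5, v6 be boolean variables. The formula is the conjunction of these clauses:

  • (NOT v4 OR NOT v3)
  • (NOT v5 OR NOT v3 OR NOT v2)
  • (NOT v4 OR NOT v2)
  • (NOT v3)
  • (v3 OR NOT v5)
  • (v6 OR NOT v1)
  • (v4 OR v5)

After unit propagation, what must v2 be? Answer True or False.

False

Unit clause (NOT v3) sets v3 = False.
From (v3 OR NOT v5) and v3 = False: v5 = False.
In (v5 OR v4), v5 is now false; v4 must hold, so v4 = True.
(NOT v4 OR NOT v2) with v4 = True leaves only NOT v2, so v2 = False.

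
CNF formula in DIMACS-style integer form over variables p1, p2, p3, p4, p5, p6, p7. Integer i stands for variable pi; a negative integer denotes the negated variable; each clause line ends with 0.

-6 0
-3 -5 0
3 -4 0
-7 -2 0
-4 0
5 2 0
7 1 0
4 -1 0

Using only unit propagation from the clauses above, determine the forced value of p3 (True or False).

(~p6) stands alone — p6 = False.
(~p4) stands alone — p4 = False.
(~p1 \/ p4) with p4 = False leaves only ~p1, so p1 = False.
(p7 \/ p1) with p1 = False leaves only p7, so p7 = True.
In (~p7 \/ ~p2), ~p7 is now false; ~p2 must hold, so p2 = False.
(p5 \/ p2): since p2 = False, the clause reduces to (p5). p5 = True.
(~p3 \/ ~p5) with p5 = True leaves only ~p3, so p3 = False.

False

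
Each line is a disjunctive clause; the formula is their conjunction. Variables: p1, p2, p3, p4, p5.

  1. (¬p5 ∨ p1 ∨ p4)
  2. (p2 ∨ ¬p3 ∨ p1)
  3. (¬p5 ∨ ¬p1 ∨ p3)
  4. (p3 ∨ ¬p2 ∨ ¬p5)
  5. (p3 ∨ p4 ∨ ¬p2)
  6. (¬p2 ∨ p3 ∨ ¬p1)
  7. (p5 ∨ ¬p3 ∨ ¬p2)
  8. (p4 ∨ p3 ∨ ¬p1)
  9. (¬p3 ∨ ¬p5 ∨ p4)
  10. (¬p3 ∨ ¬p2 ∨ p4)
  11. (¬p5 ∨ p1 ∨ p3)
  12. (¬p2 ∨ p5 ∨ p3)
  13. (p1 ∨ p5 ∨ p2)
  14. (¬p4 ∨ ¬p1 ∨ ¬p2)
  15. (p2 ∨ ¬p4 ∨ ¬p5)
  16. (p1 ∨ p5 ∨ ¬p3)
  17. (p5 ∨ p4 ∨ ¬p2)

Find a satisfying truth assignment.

Branch on p1: take p1 = True.
Set p2 = False and propagate.
Set p3 = True and propagate.
For the remaining variables, p4 = True, p5 = False works.

p1=True, p2=False, p3=True, p4=True, p5=False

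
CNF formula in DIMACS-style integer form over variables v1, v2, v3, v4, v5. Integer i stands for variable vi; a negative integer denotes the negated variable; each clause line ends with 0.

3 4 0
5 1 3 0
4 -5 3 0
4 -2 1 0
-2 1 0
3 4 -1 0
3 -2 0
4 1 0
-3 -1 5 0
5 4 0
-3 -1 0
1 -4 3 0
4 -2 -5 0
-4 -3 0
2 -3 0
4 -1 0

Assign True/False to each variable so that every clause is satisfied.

v1=1, v2=0, v3=0, v4=1, v5=1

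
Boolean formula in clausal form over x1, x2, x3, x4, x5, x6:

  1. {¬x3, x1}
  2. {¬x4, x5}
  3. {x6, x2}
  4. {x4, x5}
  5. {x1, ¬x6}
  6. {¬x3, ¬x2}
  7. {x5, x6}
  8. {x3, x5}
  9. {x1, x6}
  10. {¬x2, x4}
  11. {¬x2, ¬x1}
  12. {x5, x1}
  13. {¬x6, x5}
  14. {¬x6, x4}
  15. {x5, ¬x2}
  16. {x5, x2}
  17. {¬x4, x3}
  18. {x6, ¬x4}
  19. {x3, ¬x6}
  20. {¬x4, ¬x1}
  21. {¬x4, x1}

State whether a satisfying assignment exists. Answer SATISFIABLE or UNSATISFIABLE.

UNSATISFIABLE

x4 = True:
  propagation gives x5=True, x3=True, x1=True; an empty clause results — contradiction.
x4 = False:
  propagation gives x5=True, x2=False, x6=True; an empty clause results — contradiction.
Every branch closes, so no satisfying assignment exists.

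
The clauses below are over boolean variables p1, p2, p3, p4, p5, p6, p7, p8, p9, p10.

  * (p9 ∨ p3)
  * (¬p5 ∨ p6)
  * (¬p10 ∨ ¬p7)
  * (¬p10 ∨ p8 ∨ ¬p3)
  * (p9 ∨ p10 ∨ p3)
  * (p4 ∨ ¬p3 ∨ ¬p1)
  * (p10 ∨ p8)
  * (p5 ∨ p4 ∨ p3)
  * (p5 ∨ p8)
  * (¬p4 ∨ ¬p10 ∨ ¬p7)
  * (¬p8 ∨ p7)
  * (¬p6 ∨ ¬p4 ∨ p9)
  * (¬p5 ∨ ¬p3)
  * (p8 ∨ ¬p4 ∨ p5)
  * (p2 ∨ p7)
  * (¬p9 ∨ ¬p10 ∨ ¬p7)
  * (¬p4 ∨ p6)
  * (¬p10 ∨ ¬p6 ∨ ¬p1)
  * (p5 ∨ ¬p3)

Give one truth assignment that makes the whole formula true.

p1=True  p2=False  p3=False  p4=True  p5=False  p6=True  p7=True  p8=True  p9=True  p10=False

Branch on p1: take p1 = True.
The remaining clauses are satisfied by p2 = False, p3 = False, p4 = True, p5 = False, p6 = True, p7 = True, p8 = True, p9 = True, p10 = False.
Every clause has at least one true literal under this assignment.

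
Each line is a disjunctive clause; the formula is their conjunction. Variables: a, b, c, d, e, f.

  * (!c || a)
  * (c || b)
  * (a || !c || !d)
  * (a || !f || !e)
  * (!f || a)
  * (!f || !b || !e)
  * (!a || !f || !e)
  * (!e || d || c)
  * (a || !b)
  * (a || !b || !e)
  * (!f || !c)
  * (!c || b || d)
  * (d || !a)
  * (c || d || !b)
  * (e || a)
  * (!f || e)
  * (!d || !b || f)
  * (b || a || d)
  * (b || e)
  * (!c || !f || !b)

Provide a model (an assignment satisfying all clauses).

Set a = True and propagate.
  then d is forced to True.
Branch on b: take b = False.
  then c is forced to True.
  then f is forced to False.
  then e is forced to True.

a=T  b=F  c=T  d=T  e=T  f=F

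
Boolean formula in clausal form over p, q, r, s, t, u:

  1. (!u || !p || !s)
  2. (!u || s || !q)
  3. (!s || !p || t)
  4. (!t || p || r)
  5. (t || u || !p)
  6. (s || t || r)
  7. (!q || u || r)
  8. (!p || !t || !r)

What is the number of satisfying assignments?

21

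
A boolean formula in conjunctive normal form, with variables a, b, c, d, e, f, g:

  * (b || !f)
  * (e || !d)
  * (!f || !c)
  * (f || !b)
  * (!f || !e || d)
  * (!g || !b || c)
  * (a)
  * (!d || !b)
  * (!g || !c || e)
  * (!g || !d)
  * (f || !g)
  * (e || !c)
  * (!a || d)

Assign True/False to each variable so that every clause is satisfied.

a=T, b=F, c=T, d=T, e=T, f=F, g=F

The clause (a) is unit: a must be True.
(d) is a unit clause, so d = True.
Unit propagation: (e) forces e = True.
Unit propagation: (!b) forces b = False.
Unit propagation: (!f) forces f = False.
Unit propagation: (!g) forces g = False.
c is now unconstrained; take c = True.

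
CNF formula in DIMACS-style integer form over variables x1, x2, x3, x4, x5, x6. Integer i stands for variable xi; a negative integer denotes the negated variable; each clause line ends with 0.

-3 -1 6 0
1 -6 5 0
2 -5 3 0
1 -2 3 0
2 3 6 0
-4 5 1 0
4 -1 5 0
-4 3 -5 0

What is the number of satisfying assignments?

21

Split on x1, then x3.
  x1=1, x3=1: x2 free; 3 ways for (x4,x5,x6) × 2^1 = 6.
  x1=1, x3=0: 5 of the 16 assignments to (x2,x4,x5,x6) work.
  x1=0, x3=1: x2 free; 5 ways for (x4,x5,x6) × 2^1 = 10.
  x1=0, x3=0: a clause becomes empty — 0.
Total: 6 + 5 + 10 + 0 = 21.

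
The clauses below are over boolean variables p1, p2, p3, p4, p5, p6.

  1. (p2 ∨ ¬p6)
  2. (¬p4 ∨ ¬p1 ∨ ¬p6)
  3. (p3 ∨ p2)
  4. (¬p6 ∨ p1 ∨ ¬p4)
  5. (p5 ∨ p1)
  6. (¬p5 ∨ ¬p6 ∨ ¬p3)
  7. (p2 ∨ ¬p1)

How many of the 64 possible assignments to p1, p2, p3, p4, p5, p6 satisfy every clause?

Split on p1, then p6.
  p1=1, p6=1: remaining (p2,p3,p4,p5) ∈ {(1,0,0,0); (1,0,0,1); (1,1,0,0)} — 3.
  p1=1, p6=0: forces p2=1; p3, p4, p5 free → 2^3 = 8.
  p1=0, p6=1: remaining (p2,p3,p4,p5) ∈ {(1,0,0,1)} — 1.
  p1=0, p6=0: p4 free; 3 ways for (p2,p3,p5) × 2^1 = 6.
Total: 3 + 8 + 1 + 6 = 18.

18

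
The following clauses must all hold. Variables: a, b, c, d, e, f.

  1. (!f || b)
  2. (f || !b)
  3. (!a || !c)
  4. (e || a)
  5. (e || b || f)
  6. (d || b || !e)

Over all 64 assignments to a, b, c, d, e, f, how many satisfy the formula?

11

Split on b, then e.
  b=T, e=T: d free; 3 ways for (a,c,f) × 2^1 = 6.
  b=T, e=F: remaining (a,c,d,f) ∈ {(T,F,F,T); (T,F,T,T)} — 2.
  b=F, e=T: remaining (a,c,d,f) ∈ {(F,F,T,F); (F,T,T,F); (T,F,T,F)} — 3.
  b=F, e=F: a clause becomes empty — 0.
Total: 6 + 2 + 3 + 0 = 11.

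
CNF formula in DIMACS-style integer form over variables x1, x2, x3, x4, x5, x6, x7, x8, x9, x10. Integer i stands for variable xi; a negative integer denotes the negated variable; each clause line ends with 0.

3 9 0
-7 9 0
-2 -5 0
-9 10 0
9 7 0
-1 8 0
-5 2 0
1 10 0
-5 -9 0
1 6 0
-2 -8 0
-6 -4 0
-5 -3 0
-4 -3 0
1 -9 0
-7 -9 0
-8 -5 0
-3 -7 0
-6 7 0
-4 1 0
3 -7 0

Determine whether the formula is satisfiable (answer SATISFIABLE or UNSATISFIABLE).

SATISFIABLE

Pure literal: x4 appears only negated; assign x4 = False.
x5 occurs only negated in the remaining clauses — set x5 = False.
Branch on x1: take x1 = True.
  then x8 is forced to True.
  then x2 is forced to False.
Branch on x3: take x3 = True.
  then x7 is forced to False.
  then x9 is forced to True.
  then x10 is forced to True.
  then x6 is forced to False.
Every clause has at least one true literal under this assignment.
So x1 = True  x2 = False  x3 = True  x4 = False  x5 = False  x6 = False  x7 = False  x8 = True  x9 = True  x10 = True is a satisfying assignment.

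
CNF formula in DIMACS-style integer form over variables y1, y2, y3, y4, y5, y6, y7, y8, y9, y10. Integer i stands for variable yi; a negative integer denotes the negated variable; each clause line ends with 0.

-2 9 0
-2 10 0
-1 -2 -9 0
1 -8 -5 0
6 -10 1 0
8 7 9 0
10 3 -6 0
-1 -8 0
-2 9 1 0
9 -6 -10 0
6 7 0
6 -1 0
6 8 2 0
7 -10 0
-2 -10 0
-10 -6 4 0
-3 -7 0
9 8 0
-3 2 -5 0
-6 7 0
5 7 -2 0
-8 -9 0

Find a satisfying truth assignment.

Try y1 = False.
Try y2 = False.
Branch on y3: take y3 = False.
For the remaining variables, y4 = False, y5 = False, y6 = False, y7 = True, y8 = True, y9 = False, y10 = False works.

y1=F, y2=F, y3=F, y4=F, y5=F, y6=F, y7=T, y8=T, y9=F, y10=F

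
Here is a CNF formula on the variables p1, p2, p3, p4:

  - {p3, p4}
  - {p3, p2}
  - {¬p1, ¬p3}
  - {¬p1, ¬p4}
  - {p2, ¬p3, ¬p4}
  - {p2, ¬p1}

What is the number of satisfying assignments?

4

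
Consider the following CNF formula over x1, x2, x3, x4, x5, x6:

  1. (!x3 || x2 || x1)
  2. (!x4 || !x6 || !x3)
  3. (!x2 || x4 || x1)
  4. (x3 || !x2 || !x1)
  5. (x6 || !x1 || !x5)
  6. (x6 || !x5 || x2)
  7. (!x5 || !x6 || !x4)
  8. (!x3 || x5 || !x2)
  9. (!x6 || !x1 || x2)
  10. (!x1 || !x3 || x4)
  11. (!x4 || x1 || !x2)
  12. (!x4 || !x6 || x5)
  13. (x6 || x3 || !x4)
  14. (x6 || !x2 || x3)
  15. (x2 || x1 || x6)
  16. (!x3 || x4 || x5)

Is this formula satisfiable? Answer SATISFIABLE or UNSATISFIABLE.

Set x1 = True and propagate.
The remaining clauses are satisfied by x2 = False, x3 = False, x4 = False, x5 = False, x6 = False.
Every clause has at least one true literal under this assignment.
So x1=1, x2=0, x3=0, x4=0, x5=0, x6=0 is a satisfying assignment.

SATISFIABLE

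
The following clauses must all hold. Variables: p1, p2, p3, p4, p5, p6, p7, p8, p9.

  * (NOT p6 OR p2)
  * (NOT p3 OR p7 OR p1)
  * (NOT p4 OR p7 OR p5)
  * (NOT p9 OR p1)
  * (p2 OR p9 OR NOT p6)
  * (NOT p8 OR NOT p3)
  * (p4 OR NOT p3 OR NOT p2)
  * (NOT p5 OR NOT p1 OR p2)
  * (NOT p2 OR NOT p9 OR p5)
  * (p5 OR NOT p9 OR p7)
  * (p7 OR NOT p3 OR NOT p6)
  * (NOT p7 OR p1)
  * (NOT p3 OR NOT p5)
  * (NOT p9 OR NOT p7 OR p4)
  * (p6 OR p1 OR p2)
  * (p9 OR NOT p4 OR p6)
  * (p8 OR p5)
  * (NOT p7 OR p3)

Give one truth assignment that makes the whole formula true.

p1 = F, p2 = T, p3 = F, p4 = F, p5 = T, p6 = F, p7 = F, p8 = T, p9 = F

Try p1 = False.
  then p9 is forced to False.
  then p7 is forced to False.
  then p3 is forced to False.
Branch on p2: take p2 = True.
For the remaining variables, p4 = False, p5 = True, p6 = False, p8 = True works.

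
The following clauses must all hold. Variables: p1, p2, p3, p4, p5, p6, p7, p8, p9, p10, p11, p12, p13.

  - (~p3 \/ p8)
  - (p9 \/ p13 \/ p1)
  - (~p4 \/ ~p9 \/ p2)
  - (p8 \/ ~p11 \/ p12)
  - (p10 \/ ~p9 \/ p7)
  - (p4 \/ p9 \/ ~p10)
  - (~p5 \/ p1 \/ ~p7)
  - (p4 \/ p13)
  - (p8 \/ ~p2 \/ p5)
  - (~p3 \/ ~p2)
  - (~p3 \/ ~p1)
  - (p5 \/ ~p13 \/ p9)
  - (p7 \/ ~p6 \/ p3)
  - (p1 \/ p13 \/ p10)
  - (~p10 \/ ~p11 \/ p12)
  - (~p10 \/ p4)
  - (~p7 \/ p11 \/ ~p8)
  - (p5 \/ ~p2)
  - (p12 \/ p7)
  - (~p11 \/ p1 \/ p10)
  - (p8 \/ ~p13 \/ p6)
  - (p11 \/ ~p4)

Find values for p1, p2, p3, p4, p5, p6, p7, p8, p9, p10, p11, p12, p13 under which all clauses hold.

p1 = True, p2 = False, p3 = False, p4 = True, p5 = True, p6 = False, p7 = True, p8 = True, p9 = False, p10 = True, p11 = True, p12 = True, p13 = False

Pure literal: p12 appears only positively; assign p12 = True.
Try p1 = True.
  then p3 is forced to False.
Branch on p2: take p2 = False.
The remaining clauses are satisfied by p4 = True, p5 = True, p6 = False, p7 = True, p8 = True, p9 = False, p10 = True, p11 = True, p13 = False.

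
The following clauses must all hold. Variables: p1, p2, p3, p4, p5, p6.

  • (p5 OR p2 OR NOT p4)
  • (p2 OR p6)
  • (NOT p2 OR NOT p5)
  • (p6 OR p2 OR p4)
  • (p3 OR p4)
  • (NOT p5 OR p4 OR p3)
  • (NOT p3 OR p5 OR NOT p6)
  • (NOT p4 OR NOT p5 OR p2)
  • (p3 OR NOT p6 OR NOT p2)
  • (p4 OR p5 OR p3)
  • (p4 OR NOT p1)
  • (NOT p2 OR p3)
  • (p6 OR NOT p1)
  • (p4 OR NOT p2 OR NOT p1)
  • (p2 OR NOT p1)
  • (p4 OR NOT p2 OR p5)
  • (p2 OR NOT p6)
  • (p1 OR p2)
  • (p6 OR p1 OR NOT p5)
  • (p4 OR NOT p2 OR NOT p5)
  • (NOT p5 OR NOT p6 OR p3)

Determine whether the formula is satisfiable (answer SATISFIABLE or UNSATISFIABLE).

Set p1 = False and propagate.
  then p2 is forced to True.
  then p5 is forced to False.
  then p3 is forced to True.
  then p6 is forced to False.
  then p4 is forced to True.
So p1=0, p2=1, p3=1, p4=1, p5=0, p6=0 is a satisfying assignment.

SATISFIABLE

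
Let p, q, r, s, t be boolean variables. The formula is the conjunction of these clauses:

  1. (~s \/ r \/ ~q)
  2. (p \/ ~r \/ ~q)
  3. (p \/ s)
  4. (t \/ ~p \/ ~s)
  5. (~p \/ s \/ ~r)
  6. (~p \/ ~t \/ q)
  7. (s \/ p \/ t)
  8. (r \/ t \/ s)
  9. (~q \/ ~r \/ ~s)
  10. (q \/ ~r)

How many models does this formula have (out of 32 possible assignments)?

3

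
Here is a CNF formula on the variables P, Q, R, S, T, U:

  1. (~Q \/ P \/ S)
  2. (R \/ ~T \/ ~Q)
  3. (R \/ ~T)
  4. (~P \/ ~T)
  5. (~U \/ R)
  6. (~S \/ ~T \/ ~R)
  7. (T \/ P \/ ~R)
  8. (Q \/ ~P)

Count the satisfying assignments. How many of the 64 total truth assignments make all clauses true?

Case analysis on R and T:
  R=1, T=1: remaining (P,Q,S,U) ∈ {(0,0,0,0); (0,0,0,1)} — 2.
  R=1, T=0: remaining (P,Q,S,U) ∈ {(1,1,0,0); (1,1,0,1); (1,1,1,0); (1,1,1,1)} — 4.
  R=0, T=1: a clause becomes empty — 0.
  R=0, T=0: 5 of the 16 assignments to (P,Q,S,U) work.
Total: 2 + 4 + 0 + 5 = 11.

11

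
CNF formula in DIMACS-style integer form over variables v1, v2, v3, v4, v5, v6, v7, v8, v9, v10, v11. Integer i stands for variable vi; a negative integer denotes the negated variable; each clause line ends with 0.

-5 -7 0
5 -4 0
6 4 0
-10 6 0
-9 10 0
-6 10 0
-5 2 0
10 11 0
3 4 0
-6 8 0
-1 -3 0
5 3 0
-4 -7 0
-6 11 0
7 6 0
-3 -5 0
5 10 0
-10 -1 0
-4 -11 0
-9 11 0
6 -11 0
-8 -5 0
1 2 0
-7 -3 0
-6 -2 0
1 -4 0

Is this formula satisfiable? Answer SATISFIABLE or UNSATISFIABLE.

v6 = True:
  propagation gives v10=True, v8=True, v11=True, v1=False; an empty clause results — contradiction.
v6 = False:
  propagation gives v4=True, v5=True, v7=False; an empty clause results — contradiction.
Every branch closes, so no satisfying assignment exists.

UNSATISFIABLE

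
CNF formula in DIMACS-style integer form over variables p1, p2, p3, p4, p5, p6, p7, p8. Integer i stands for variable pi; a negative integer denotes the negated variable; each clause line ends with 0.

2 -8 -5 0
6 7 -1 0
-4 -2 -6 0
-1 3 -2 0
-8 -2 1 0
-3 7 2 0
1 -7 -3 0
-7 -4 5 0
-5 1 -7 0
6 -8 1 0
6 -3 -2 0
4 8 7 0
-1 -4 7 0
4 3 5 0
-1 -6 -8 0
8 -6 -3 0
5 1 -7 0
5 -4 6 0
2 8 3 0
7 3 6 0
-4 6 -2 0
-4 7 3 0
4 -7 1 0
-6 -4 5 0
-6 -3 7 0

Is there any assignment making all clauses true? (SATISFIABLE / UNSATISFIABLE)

SATISFIABLE

Branch on p1: take p1 = True.
Set p2 = False and propagate.
Set p3 = True and propagate.
  then p7 is forced to True.
For the remaining variables, p4 = False, p5 = False, p6 = False, p8 = True works.
So p1 = True, p2 = False, p3 = True, p4 = False, p5 = False, p6 = False, p7 = True, p8 = True is a satisfying assignment.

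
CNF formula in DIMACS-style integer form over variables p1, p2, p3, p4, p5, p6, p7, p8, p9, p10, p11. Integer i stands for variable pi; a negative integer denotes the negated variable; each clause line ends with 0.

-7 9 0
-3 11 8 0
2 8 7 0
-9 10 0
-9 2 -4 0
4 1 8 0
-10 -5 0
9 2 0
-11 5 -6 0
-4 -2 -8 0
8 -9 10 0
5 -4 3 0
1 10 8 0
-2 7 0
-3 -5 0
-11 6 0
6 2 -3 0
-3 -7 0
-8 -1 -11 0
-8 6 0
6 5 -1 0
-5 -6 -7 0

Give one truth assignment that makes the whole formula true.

p1 = 1, p2 = 0, p3 = 1, p4 = 0, p5 = 0, p6 = 1, p7 = 0, p8 = 1, p9 = 1, p10 = 1, p11 = 0

Branch on p1: take p1 = True.
Try p2 = False.
  then p9 is forced to True.
  then p10 is forced to True.
  then p4 is forced to False.
  then p5 is forced to False.
  then p6 is forced to True.
  then p11 is forced to False.
Try p3 = True.
  then p8 is forced to True.
  then p7 is forced to False.
Every clause has at least one true literal under this assignment.
Check each clause:
  1. (p9 | ~p7) — ~p7 is true.
  2. (p8 | p11 | ~p3) — p8 is true.
  3. (p7 | p8 | p2) — p8 is true.
  4. (p10 | ~p9) — p10 is true.
  5. (~p9 | p2 | ~p4) — ~p4 is true.
  6. (p4 | p1 | p8) — p8 is true.
  7. (~p5 | ~p10) — ~p5 is true.
  8. (p2 | p9) — p9 is true.
  9. (p5 | ~p11 | ~p6) — ~p11 is true.
  10. (~p2 | ~p8 | ~p4) — ~p4 is true.
  11. (p8 | p10 | ~p9) — p8 is true.
  12. (p5 | ~p4 | p3) — p3 is true.
  13. (p1 | p8 | p10) — p8 is true.
  14. (p7 | ~p2) — ~p2 is true.
  15. (~p5 | ~p3) — ~p5 is true.
  16. (p6 | ~p11) — ~p11 is true.
  17. (p2 | p6 | ~p3) — p6 is true.
  18. (~p7 | ~p3) — ~p7 is true.
  19. (~p1 | ~p8 | ~p11) — ~p11 is true.
  20. (~p8 | p6) — p6 is true.
  21. (p5 | ~p1 | p6) — p6 is true.
  22. (~p7 | ~p6 | ~p5) — ~p7 is true.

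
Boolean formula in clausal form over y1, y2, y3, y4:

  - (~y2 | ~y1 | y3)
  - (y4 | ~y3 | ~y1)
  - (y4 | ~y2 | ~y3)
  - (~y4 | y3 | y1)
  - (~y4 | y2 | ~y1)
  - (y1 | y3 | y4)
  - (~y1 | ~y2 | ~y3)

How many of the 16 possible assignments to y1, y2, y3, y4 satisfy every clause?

4

Satisfying assignments:
  y1=F y2=F y3=T y4=F
  y1=F y2=F y3=T y4=T
  y1=F y2=T y3=T y4=T
  y1=T y2=F y3=F y4=F
Count: 4.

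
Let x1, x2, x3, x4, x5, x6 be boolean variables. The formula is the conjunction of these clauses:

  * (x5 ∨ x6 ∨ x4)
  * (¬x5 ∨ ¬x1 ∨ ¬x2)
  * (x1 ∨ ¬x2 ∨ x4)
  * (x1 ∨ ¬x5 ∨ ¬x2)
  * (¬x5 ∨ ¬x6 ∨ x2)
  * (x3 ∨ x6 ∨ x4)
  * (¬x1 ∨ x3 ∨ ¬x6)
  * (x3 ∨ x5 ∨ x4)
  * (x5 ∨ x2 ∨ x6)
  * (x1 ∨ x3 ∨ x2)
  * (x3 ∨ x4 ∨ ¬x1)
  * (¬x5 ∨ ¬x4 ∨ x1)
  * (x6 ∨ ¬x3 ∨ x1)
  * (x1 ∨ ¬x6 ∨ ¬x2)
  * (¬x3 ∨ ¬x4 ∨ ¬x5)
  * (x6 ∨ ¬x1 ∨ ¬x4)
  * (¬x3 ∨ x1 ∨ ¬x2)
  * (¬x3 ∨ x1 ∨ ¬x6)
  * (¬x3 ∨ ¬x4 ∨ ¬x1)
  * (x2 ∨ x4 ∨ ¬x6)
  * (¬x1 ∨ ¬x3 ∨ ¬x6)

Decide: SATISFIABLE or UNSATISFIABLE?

SATISFIABLE

Try x1 = True.
Try x2 = False.
Try x3 = True.
  then x4 is forced to False.
  then x6 is forced to False.
  then x5 is forced to True.
Every clause has at least one true literal under this assignment.
So x1=1, x2=0, x3=1, x4=0, x5=1, x6=0 is a satisfying assignment.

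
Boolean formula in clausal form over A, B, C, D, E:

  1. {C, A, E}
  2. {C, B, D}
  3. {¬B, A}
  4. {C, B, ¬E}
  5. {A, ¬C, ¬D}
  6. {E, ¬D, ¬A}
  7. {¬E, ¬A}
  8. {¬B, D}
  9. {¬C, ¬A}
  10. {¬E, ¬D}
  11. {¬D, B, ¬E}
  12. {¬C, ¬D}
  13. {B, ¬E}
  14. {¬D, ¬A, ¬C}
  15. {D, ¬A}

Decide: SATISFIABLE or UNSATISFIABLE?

SATISFIABLE

Set A = False and propagate.
  then B is forced to False.
  then E is forced to False.
  then C is forced to True.
  then D is forced to False.
Every clause has at least one true literal under this assignment.
So A=False, B=False, C=True, D=False, E=False is a satisfying assignment.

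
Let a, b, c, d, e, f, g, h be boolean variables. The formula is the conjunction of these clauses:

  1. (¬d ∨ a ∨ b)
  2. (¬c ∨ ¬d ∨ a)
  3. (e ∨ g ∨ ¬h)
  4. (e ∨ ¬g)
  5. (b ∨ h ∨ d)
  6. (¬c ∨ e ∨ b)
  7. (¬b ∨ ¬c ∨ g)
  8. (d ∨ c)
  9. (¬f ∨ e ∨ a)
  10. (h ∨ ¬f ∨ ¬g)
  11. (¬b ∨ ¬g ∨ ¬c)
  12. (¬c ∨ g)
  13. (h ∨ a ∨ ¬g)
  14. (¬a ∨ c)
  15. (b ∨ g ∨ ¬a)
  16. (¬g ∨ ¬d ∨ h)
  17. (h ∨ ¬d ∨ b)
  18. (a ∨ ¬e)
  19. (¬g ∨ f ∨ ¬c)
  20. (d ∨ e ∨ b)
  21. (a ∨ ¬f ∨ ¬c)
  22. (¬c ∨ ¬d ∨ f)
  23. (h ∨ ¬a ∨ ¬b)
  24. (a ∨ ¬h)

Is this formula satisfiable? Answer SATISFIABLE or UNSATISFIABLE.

SATISFIABLE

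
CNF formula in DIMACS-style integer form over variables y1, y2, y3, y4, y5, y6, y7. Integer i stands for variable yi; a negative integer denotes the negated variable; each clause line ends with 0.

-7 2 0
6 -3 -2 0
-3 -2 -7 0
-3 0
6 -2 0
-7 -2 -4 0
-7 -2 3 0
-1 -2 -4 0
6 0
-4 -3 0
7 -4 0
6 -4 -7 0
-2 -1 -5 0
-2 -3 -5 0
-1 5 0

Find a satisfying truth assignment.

y1 = F  y2 = T  y3 = F  y4 = F  y5 = T  y6 = T  y7 = F

The clause (~y3) is unit: y3 must be False.
(y6) is a unit clause, so y6 = True.
y1 occurs only negated in the remaining clauses — set y1 = False.
Pure literal: y4 appears only negated; assign y4 = False.
Branch on y2: take y2 = True.
  then y7 is forced to False.
y5 is now unconstrained; take y5 = True.
Check each clause:
  1. (~y7 \/ y2) — ~y7 is true.
  2. (~y3 \/ y6 \/ ~y2) — ~y3 is true.
  3. (~y7 \/ ~y3 \/ ~y2) — ~y7 is true.
  4. (~y3) — ~y3 is true.
  5. (~y2 \/ y6) — y6 is true.
  6. (~y7 \/ ~y4 \/ ~y2) — ~y7 is true.
  7. (~y7 \/ ~y2 \/ y3) — ~y7 is true.
  8. (~y4 \/ ~y2 \/ ~y1) — ~y4 is true.
  9. (y6) — y6 is true.
  10. (~y4 \/ ~y3) — ~y4 is true.
  11. (~y4 \/ y7) — ~y4 is true.
  12. (~y4 \/ ~y7 \/ y6) — ~y7 is true.
  13. (~y5 \/ ~y2 \/ ~y1) — ~y1 is true.
  14. (~y2 \/ ~y5 \/ ~y3) — ~y3 is true.
  15. (~y1 \/ y5) — y5 is true.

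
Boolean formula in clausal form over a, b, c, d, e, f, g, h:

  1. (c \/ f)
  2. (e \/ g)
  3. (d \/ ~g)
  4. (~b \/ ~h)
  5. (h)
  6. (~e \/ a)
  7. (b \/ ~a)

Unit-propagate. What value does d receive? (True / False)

True

(h) is a unit clause: h = True.
In (~b \/ ~h), ~h is now false; ~b must hold, so b = False.
From (b \/ ~a) and b = False: a = False.
In (a \/ ~e), a is now false; ~e must hold, so e = False.
(g \/ e) with e = False leaves only g, so g = True.
In (~g \/ d), ~g is now false; d must hold, so d = True.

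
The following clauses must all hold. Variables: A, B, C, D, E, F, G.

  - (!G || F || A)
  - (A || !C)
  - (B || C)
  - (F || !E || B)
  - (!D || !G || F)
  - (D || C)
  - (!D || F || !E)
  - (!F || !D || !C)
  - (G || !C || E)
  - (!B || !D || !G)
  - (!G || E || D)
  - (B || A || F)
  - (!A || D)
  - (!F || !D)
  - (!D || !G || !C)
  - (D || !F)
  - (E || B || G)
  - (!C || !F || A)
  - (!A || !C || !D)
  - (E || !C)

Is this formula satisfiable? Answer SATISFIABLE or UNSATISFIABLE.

SATISFIABLE

Branch on A: take A = False.
  then C is forced to False.
  then B is forced to True.
  then D is forced to True.
  then G is forced to False.
  then F is forced to False.
  then E is forced to False.
So A = 0  B = 1  C = 0  D = 1  E = 0  F = 0  G = 0 is a satisfying assignment.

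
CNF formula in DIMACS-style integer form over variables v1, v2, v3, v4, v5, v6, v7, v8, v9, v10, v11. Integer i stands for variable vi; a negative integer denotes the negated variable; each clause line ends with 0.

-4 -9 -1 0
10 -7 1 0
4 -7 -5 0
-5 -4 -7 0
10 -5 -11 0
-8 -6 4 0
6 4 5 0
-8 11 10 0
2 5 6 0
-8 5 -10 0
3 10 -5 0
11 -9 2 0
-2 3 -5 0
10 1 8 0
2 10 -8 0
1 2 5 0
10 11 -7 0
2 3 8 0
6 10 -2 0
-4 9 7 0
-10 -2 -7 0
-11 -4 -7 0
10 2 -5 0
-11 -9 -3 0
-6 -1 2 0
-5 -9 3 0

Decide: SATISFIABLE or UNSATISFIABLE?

Set v1 = True and propagate.
Branch on v2: take v2 = False.
  then v6 is forced to False.
  then v5 is forced to True.
  then v10 is forced to True.
Branch on v3: take v3 = False.
  then v8 is forced to True.
  then v9 is forced to False.
For the remaining variables, v4 = False, v7 = False, v11 = True works.
So v1=1, v2=0, v3=0, v4=0, v5=1, v6=0, v7=0, v8=1, v9=0, v10=1, v11=1 is a satisfying assignment.

SATISFIABLE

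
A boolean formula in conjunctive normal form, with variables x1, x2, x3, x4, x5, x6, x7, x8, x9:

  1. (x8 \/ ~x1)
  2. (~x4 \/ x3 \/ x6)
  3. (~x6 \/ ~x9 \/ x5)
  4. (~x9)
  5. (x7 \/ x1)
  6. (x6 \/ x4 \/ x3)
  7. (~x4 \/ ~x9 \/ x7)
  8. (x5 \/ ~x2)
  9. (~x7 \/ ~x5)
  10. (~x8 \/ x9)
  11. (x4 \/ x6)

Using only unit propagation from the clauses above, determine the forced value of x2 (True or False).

Unit clause (~x9) sets x9 = False.
In (~x8 \/ x9), x9 is now false; ~x8 must hold, so x8 = False.
(x8 \/ ~x1): since x8 = False, the clause reduces to (~x1). x1 = False.
In (x7 \/ x1), x1 is now false; x7 must hold, so x7 = True.
(~x7 \/ ~x5) with x7 = True leaves only ~x5, so x5 = False.
From (x5 \/ ~x2) and x5 = False: x2 = False.

False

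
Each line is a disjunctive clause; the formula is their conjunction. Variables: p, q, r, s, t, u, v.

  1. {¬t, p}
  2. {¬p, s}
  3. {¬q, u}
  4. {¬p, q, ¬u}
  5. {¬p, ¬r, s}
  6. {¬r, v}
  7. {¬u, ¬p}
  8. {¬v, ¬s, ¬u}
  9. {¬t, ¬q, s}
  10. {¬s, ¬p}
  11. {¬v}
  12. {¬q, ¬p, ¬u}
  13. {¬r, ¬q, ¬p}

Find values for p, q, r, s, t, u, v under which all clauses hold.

p = False, q = True, r = False, s = False, t = False, u = True, v = False

(¬v) is a unit clause, so v = False.
The clause (¬r) is unit: r must be False.
Pure literal: t appears only negated; assign t = False.
Set p = False and propagate.
Branch on q: take q = True.
  then u is forced to True.
s is now unconstrained; take s = False.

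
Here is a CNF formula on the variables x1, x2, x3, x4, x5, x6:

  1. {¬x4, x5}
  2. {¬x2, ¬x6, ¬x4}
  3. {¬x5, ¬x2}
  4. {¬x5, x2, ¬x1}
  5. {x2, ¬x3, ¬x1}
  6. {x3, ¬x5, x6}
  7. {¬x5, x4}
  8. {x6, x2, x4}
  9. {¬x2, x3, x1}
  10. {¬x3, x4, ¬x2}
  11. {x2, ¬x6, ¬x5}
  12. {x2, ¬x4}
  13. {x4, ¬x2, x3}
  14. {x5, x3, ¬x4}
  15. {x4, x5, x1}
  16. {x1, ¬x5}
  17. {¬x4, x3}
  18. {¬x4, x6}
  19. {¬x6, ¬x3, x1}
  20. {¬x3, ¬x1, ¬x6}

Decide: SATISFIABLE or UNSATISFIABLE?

SATISFIABLE

Set x1 = True and propagate.
Set x2 = False and propagate.
  then x5 is forced to False.
  then x4 is forced to False.
  then x3 is forced to False.
  then x6 is forced to True.
Every clause has at least one true literal under this assignment.
So x1 = T  x2 = F  x3 = F  x4 = F  x5 = F  x6 = T is a satisfying assignment.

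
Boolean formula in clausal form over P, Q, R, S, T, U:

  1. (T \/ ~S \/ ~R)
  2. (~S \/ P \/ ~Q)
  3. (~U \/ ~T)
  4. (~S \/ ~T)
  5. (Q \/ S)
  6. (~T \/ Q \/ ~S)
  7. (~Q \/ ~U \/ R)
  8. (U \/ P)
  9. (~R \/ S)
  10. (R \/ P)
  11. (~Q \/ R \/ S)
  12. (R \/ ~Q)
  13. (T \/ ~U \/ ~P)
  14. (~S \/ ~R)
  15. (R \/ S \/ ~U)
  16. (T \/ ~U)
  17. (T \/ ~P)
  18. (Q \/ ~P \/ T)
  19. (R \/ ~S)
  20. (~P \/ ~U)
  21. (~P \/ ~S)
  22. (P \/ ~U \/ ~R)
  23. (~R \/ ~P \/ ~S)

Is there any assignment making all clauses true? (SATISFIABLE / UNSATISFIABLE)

UNSATISFIABLE

S = True:
  propagation gives T=False, R=False; an empty clause results — contradiction.
S = False:
  propagation gives Q=True, R=False; an empty clause results — contradiction.
Every branch closes, so no satisfying assignment exists.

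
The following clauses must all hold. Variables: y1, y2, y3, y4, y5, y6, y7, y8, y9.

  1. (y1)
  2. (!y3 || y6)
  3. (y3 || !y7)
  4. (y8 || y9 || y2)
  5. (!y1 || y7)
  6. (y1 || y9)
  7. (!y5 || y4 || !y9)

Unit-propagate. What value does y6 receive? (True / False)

True

(y1) is a unit clause: y1 = True.
In (y7 || !y1), !y1 is now false; y7 must hold, so y7 = True.
(y3 || !y7) with y7 = True leaves only y3, so y3 = True.
(!y3 || y6): since y3 = True, the clause reduces to (y6). y6 = True.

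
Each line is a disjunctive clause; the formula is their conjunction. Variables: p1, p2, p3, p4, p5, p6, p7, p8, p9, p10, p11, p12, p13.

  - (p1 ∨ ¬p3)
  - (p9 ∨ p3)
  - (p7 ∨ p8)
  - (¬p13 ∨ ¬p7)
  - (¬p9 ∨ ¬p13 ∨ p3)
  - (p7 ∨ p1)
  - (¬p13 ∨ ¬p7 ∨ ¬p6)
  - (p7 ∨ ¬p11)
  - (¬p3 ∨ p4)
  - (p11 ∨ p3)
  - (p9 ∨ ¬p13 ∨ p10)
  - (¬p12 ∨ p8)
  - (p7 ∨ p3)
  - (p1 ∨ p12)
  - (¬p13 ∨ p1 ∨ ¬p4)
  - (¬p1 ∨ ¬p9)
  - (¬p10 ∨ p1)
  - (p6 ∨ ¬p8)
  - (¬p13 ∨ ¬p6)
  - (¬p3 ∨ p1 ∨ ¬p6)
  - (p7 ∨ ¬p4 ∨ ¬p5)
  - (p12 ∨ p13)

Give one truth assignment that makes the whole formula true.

p1=True, p2=False, p3=True, p4=True, p5=True, p6=True, p7=True, p8=True, p9=False, p10=True, p11=True, p12=True, p13=False

Set p1 = True and propagate.
  then p9 is forced to False.
  then p3 is forced to True.
  then p4 is forced to True.
Try p5 = True.
  then p7 is forced to True.
  then p13 is forced to False.
  then p12 is forced to True.
  then p8 is forced to True.
  then p6 is forced to True.
p2, p10, p11 are now unconstrained; take p2 = False, p10 = True, p11 = True.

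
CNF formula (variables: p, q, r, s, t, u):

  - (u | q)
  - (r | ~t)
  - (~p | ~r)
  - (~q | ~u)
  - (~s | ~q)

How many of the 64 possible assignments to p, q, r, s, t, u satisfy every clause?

12

Case analysis on q and r:
  q=1, r=1: remaining (p,s,t,u) ∈ {(0,0,0,0); (0,0,1,0)} — 2.
  q=1, r=0: remaining (p,s,t,u) ∈ {(0,0,0,0); (1,0,0,0)} — 2.
  q=0, r=1: remaining (p,s,t,u) ∈ {(0,0,0,1); (0,0,1,1); (0,1,0,1); (0,1,1,1)} — 4.
  q=0, r=0: remaining (p,s,t,u) ∈ {(0,0,0,1); (0,1,0,1); (1,0,0,1); (1,1,0,1)} — 4.
Total: 2 + 2 + 4 + 4 = 12.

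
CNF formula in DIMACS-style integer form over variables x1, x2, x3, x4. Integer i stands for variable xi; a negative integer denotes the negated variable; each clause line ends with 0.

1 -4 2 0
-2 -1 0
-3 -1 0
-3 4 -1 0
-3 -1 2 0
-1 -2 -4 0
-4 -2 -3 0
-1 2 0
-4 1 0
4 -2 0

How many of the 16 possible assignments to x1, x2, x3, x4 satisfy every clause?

The models are:
  x1=F x2=F x3=F x4=F
  x1=F x2=F x3=T x4=F
Count: 2.

2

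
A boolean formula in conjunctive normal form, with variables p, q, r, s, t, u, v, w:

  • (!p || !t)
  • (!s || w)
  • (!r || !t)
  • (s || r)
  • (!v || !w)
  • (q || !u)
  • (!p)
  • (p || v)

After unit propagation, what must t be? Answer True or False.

False

(!p) stands alone — p = False.
From (p || v) and p = False: v = True.
(!w || !v) with v = True leaves only !w, so w = False.
In (w || !s), w is now false; !s must hold, so s = False.
From (s || r) and s = False: r = True.
From (!r || !t) and r = True: t = False.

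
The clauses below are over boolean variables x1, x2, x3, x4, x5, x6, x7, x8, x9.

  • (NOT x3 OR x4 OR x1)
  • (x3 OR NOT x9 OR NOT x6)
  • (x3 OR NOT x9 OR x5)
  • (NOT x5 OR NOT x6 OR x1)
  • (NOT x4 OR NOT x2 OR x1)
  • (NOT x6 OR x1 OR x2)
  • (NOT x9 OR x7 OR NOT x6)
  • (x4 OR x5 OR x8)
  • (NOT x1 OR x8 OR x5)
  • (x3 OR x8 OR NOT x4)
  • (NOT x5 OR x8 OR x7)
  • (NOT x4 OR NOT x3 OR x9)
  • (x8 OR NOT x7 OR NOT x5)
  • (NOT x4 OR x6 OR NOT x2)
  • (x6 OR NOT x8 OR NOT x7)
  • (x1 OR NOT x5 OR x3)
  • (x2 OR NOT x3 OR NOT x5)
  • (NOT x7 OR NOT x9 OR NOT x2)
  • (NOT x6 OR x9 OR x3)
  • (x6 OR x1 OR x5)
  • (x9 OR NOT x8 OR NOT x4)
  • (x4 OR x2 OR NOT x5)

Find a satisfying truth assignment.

x1=T, x2=T, x3=T, x4=F, x5=F, x6=T, x7=T, x8=T, x9=F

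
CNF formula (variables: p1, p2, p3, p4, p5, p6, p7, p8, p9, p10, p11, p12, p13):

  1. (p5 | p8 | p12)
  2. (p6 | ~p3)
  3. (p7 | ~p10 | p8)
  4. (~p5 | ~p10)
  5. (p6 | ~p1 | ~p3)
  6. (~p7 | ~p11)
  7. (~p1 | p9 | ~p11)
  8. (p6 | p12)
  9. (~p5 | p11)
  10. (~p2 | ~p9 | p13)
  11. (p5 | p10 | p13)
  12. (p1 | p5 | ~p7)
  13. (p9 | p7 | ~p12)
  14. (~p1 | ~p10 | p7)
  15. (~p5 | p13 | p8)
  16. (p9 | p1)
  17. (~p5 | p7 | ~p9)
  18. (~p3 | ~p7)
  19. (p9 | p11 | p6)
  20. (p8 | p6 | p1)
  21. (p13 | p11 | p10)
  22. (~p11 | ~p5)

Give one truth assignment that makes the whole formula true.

p1=0  p2=0  p3=1  p4=0  p5=0  p6=1  p7=0  p8=1  p9=1  p10=0  p11=0  p12=1  p13=1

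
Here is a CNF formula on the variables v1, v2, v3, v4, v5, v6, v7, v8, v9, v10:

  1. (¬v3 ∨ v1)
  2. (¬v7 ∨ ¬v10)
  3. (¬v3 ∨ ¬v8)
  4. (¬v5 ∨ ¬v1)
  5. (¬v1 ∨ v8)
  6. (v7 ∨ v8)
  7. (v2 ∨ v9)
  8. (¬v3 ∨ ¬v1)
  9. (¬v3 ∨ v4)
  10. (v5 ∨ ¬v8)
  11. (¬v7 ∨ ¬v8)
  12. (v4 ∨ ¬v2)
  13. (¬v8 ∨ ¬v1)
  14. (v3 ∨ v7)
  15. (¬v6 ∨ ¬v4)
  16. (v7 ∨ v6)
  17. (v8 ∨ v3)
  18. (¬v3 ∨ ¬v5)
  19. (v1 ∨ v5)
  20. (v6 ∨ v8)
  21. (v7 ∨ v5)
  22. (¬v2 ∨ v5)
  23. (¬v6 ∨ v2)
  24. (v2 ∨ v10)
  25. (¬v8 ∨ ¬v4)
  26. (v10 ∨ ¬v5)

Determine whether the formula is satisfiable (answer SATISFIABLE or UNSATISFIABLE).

UNSATISFIABLE

v8 = True:
  propagation gives v3=False, v5=True, v1=False, v7=False; an empty clause results — contradiction.
v8 = False:
  propagation gives v1=False, v3=False; an empty clause results — contradiction.
Every branch closes, so no satisfying assignment exists.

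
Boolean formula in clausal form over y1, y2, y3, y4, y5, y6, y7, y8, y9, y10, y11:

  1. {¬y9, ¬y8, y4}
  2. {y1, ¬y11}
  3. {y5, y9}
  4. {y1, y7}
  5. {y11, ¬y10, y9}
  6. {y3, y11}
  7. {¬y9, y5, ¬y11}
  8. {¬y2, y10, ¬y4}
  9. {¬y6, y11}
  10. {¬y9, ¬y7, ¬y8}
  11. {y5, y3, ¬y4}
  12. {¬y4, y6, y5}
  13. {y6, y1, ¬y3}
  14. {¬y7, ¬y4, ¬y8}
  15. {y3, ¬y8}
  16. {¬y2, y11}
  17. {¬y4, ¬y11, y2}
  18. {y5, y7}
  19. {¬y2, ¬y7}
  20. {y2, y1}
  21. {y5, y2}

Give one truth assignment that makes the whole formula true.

y1=T  y2=F  y3=T  y4=F  y5=T  y6=F  y7=F  y8=F  y9=T  y10=F  y11=T

y1 occurs only positively in the remaining clauses — set y1 = True.
Pure literal: y5 appears only positively; assign y5 = True.
Branch on y2: take y2 = False.
Set y3 = True and propagate.
For the remaining variables, y4 = False, y6 = False, y7 = False, y8 = False, y9 = True, y10 = False, y11 = True works.
Every clause has at least one true literal under this assignment.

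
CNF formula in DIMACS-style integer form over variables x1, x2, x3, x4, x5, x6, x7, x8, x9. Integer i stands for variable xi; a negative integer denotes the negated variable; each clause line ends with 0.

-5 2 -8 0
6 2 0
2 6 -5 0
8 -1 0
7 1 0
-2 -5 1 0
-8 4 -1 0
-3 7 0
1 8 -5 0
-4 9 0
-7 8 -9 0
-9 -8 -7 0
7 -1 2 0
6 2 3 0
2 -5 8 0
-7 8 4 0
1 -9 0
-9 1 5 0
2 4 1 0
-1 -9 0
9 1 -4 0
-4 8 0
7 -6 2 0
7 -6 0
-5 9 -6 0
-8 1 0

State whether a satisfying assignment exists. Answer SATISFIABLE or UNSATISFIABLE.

UNSATISFIABLE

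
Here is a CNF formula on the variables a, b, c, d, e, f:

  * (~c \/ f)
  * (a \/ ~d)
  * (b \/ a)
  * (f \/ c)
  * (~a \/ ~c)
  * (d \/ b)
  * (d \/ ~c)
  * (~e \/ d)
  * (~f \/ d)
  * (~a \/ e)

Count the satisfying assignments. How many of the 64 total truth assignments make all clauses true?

2

Satisfying assignments:
  a=T b=F c=F d=T e=T f=T
  a=T b=T c=F d=T e=T f=T
That's 2 in total.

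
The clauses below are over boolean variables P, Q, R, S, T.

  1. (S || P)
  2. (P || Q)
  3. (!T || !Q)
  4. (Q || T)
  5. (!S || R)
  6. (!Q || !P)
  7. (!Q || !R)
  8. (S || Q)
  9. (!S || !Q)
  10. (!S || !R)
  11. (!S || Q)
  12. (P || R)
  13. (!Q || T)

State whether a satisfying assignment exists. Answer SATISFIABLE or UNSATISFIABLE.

UNSATISFIABLE

Q = True:
  propagation gives T=False; an empty clause results — contradiction.
Q = False:
  propagation gives P=True, T=True, S=True; an empty clause results — contradiction.
Every branch closes, so no satisfying assignment exists.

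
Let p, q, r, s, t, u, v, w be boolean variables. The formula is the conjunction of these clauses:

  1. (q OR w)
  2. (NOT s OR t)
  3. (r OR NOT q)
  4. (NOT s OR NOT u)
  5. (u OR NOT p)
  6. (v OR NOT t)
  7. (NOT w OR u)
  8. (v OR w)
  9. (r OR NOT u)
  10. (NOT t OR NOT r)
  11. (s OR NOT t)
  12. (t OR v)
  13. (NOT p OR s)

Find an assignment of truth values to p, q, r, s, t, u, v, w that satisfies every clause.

Pure literal: p appears only negated; assign p = False.
Pure literal: v appears only positively; assign v = True.
Branch on q: take q = False.
  then w is forced to True.
  then u is forced to True.
  then s is forced to False.
  then r is forced to True.
  then t is forced to False.

p=0  q=0  r=1  s=0  t=0  u=1  v=1  w=1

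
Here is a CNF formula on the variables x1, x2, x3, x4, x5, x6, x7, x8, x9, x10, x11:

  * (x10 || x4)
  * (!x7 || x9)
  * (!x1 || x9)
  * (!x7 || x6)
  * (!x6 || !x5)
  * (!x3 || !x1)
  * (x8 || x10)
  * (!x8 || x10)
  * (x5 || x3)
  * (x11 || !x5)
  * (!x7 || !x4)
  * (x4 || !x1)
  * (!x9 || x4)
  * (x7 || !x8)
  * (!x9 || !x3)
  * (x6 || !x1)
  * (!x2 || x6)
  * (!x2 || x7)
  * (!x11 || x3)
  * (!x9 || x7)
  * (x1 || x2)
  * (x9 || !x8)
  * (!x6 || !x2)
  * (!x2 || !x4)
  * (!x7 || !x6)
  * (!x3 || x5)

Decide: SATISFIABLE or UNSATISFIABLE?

UNSATISFIABLE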